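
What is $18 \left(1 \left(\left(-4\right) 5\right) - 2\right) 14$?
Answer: $-5544$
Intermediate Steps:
$18 \left(1 \left(\left(-4\right) 5\right) - 2\right) 14 = 18 \left(1 \left(-20\right) - 2\right) 14 = 18 \left(-20 - 2\right) 14 = 18 \left(-22\right) 14 = \left(-396\right) 14 = -5544$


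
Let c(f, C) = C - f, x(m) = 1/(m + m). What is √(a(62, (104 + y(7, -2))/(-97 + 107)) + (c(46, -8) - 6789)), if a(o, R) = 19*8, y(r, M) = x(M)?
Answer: I*√6691 ≈ 81.799*I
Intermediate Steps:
x(m) = 1/(2*m)
y(r, M) = 1/(2*M)
a(o, R) = 152
√(a(62, (104 + y(7, -2))/(-97 + 107)) + (c(46, -8) - 6789)) = √(152 + ((-8 - 1*46) - 6789)) = √(152 + ((-8 - 46) - 6789)) = √(152 + (-54 - 6789)) = √(152 - 6843) = √(-6691) = I*√6691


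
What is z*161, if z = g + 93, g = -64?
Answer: 4669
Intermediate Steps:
z = 29 (z = -64 + 93 = 29)
z*161 = 29*161 = 4669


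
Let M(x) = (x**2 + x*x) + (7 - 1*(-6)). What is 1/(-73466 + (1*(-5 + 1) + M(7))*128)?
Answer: -1/59770 ≈ -1.6731e-5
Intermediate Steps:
M(x) = 13 + 2*x**2 (M(x) = (x**2 + x**2) + (7 + 6) = 2*x**2 + 13 = 13 + 2*x**2)
1/(-73466 + (1*(-5 + 1) + M(7))*128) = 1/(-73466 + (1*(-5 + 1) + (13 + 2*7**2))*128) = 1/(-73466 + (1*(-4) + (13 + 2*49))*128) = 1/(-73466 + (-4 + (13 + 98))*128) = 1/(-73466 + (-4 + 111)*128) = 1/(-73466 + 107*128) = 1/(-73466 + 13696) = 1/(-59770) = -1/59770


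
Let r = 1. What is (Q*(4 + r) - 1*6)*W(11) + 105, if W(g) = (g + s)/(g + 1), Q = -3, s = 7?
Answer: 147/2 ≈ 73.500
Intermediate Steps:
W(g) = (7 + g)/(1 + g) (W(g) = (g + 7)/(g + 1) = (7 + g)/(1 + g))
(Q*(4 + r) - 1*6)*W(11) + 105 = (-3*(4 + 1) - 1*6)*((7 + 11)/(1 + 11)) + 105 = (-3*5 - 6)*(18/12) + 105 = (-15 - 6)*((1/12)*18) + 105 = -21*3/2 + 105 = -63/2 + 105 = 147/2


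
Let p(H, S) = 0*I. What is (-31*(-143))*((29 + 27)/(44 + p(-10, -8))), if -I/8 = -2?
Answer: 5642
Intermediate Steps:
I = 16 (I = -8*(-2) = 16)
p(H, S) = 0 (p(H, S) = 0*16 = 0)
(-31*(-143))*((29 + 27)/(44 + p(-10, -8))) = (-31*(-143))*((29 + 27)/(44 + 0)) = 4433*(56/44) = 4433*(56*(1/44)) = 4433*(14/11) = 5642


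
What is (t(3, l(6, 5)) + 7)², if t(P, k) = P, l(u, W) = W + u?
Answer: 100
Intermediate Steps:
(t(3, l(6, 5)) + 7)² = (3 + 7)² = 10² = 100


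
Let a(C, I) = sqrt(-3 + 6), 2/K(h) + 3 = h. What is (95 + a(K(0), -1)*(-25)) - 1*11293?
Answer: -11198 - 25*sqrt(3) ≈ -11241.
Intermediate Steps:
K(h) = 2/(-3 + h)
a(C, I) = sqrt(3)
(95 + a(K(0), -1)*(-25)) - 1*11293 = (95 + sqrt(3)*(-25)) - 1*11293 = (95 - 25*sqrt(3)) - 11293 = -11198 - 25*sqrt(3)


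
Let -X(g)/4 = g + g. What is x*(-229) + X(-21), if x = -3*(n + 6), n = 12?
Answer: 12534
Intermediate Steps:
X(g) = -8*g (X(g) = -4*(g + g) = -8*g)
x = -54 (x = -3*(12 + 6) = -3*18 = -54)
x*(-229) + X(-21) = -54*(-229) - 8*(-21) = 12366 + 168 = 12534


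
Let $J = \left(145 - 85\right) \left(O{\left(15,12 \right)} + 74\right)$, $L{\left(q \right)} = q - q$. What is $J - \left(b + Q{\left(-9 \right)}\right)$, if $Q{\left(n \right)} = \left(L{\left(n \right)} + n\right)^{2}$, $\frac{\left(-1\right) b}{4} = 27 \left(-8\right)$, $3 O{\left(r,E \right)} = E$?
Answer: $3735$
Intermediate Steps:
$O{\left(r,E \right)} = \frac{E}{3}$
$b = 864$ ($b = - 4 \cdot 27 \left(-8\right) = \left(-4\right) \left(-216\right) = 864$)
$L{\left(q \right)} = 0$
$J = 4680$ ($J = \left(145 - 85\right) \left(\frac{1}{3} \cdot 12 + 74\right) = 60 \left(4 + 74\right) = 60 \cdot 78 = 4680$)
$Q{\left(n \right)} = n^{2}$ ($Q{\left(n \right)} = \left(0 + n\right)^{2} = n^{2}$)
$J - \left(b + Q{\left(-9 \right)}\right) = 4680 - \left(864 + \left(-9\right)^{2}\right) = 4680 - \left(864 + 81\right) = 4680 - 945 = 3735$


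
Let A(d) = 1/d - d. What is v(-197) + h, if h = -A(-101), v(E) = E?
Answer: -30097/101 ≈ -297.99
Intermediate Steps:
h = -10200/101 (h = -(1/(-101) - 1*(-101)) = -(-1/101 + 101) = -1*10200/101 = -10200/101 ≈ -100.99)
v(-197) + h = -197 - 10200/101 = -30097/101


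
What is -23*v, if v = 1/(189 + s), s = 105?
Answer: -23/294 ≈ -0.078231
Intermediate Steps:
v = 1/294 (v = 1/(189 + 105) = 1/294 ≈ 0.0034014)
-23*v = -23*1/294 = -23/294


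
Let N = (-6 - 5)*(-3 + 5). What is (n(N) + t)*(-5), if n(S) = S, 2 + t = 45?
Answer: -105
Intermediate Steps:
t = 43 (t = -2 + 45 = 43)
N = -22 (N = -11*2 = -22)
(n(N) + t)*(-5) = (-22 + 43)*(-5) = 21*(-5) = -105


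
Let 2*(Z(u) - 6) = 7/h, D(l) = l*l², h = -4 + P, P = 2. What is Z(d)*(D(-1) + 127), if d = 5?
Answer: 1071/2 ≈ 535.50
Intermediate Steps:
h = -2 (h = -4 + 2 = -2)
D(l) = l³
Z(u) = 17/4 (Z(u) = 6 + (7/(-2))/2 = 6 + (7*(-½))/2 = 6 + (½)*(-7/2) = 6 - 7/4 = 17/4)
Z(d)*(D(-1) + 127) = 17*((-1)³ + 127)/4 = 17*(-1 + 127)/4 = (17/4)*126 = 1071/2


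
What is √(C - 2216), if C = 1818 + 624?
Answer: √226 ≈ 15.033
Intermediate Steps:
C = 2442
√(C - 2216) = √(2442 - 2216) = √226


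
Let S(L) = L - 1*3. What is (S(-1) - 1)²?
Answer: 25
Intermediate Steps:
S(L) = -3 + L (S(L) = L - 3 = -3 + L)
(S(-1) - 1)² = ((-3 - 1) - 1)² = (-4 - 1)² = (-5)² = 25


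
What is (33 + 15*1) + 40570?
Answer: 40618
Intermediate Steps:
(33 + 15*1) + 40570 = (33 + 15) + 40570 = 48 + 40570 = 40618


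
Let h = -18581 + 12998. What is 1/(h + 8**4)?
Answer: -1/1487 ≈ -0.00067249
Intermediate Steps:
h = -5583
1/(h + 8**4) = 1/(-5583 + 8**4) = 1/(-5583 + 4096) = 1/(-1487) = -1/1487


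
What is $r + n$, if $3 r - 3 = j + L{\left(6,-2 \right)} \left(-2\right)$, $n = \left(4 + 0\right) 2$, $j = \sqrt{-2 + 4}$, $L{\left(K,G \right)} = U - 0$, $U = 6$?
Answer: $5 + \frac{\sqrt{2}}{3} \approx 5.4714$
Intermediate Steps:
$L{\left(K,G \right)} = 6$ ($L{\left(K,G \right)} = 6 - 0 = 6 + 0 = 6$)
$j = \sqrt{2} \approx 1.4142$
$n = 8$ ($n = 4 \cdot 2 = 8$)
$r = -3 + \frac{\sqrt{2}}{3}$ ($r = 1 + \frac{\sqrt{2} + 6 \left(-2\right)}{3} = 1 + \frac{\sqrt{2} - 12}{3} = 1 + \frac{-12 + \sqrt{2}}{3} = 1 - \left(4 - \frac{\sqrt{2}}{3}\right) = -3 + \frac{\sqrt{2}}{3} \approx -2.5286$)
$r + n = \left(-3 + \frac{\sqrt{2}}{3}\right) + 8 = 5 + \frac{\sqrt{2}}{3}$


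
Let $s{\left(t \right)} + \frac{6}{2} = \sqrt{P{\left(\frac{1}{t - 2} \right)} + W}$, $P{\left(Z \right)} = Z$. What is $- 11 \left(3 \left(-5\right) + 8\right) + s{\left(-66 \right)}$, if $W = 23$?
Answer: $74 + \frac{\sqrt{26571}}{34} \approx 78.794$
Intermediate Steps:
$s{\left(t \right)} = -3 + \sqrt{23 + \frac{1}{-2 + t}}$ ($s{\left(t \right)} = -3 + \sqrt{\frac{1}{t - 2} + 23} = -3 + \sqrt{\frac{1}{-2 + t} + 23} = -3 + \sqrt{23 + \frac{1}{-2 + t}}$)
$- 11 \left(3 \left(-5\right) + 8\right) + s{\left(-66 \right)} = - 11 \left(3 \left(-5\right) + 8\right) - \left(3 - \sqrt{\frac{-45 + 23 \left(-66\right)}{-2 - 66}}\right) = - 11 \left(-15 + 8\right) - \left(3 - \sqrt{\frac{-45 - 1518}{-68}}\right) = \left(-11\right) \left(-7\right) - \left(3 - \sqrt{\left(- \frac{1}{68}\right) \left(-1563\right)}\right) = 77 - \left(3 - \sqrt{\frac{1563}{68}}\right) = 77 - \left(3 - \frac{\sqrt{26571}}{34}\right) = 74 + \frac{\sqrt{26571}}{34}$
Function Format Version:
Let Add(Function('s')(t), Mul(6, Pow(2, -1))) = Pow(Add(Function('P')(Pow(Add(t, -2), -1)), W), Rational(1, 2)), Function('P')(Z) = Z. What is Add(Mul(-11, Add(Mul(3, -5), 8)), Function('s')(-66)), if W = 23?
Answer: Add(74, Mul(Rational(1, 34), Pow(26571, Rational(1, 2)))) ≈ 78.794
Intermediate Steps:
Function('s')(t) = Add(-3, Pow(Add(23, Pow(Add(-2, t), -1)), Rational(1, 2))) (Function('s')(t) = Add(-3, Pow(Add(Pow(Add(t, -2), -1), 23), Rational(1, 2))) = Add(-3, Pow(Add(Pow(Add(-2, t), -1), 23), Rational(1, 2))) = Add(-3, Pow(Add(23, Pow(Add(-2, t), -1)), Rational(1, 2))))
Add(Mul(-11, Add(Mul(3, -5), 8)), Function('s')(-66)) = Add(Mul(-11, Add(Mul(3, -5), 8)), Add(-3, Pow(Mul(Pow(Add(-2, -66), -1), Add(-45, Mul(23, -66))), Rational(1, 2)))) = Add(Mul(-11, Add(-15, 8)), Add(-3, Pow(Mul(Pow(-68, -1), Add(-45, -1518)), Rational(1, 2)))) = Add(Mul(-11, -7), Add(-3, Pow(Mul(Rational(-1, 68), -1563), Rational(1, 2)))) = Add(77, Add(-3, Pow(Rational(1563, 68), Rational(1, 2)))) = Add(77, Add(-3, Mul(Rational(1, 34), Pow(26571, Rational(1, 2))))) = Add(74, Mul(Rational(1, 34), Pow(26571, Rational(1, 2))))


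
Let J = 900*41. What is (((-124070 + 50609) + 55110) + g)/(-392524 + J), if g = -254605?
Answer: 68239/88906 ≈ 0.76754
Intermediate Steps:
J = 36900
(((-124070 + 50609) + 55110) + g)/(-392524 + J) = (((-124070 + 50609) + 55110) - 254605)/(-392524 + 36900) = ((-73461 + 55110) - 254605)/(-355624) = (-18351 - 254605)*(-1/355624) = -272956*(-1/355624) = 68239/88906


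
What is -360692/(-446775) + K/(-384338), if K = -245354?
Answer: 124122837623/85856304975 ≈ 1.4457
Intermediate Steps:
-360692/(-446775) + K/(-384338) = -360692/(-446775) - 245354/(-384338) = -360692*(-1/446775) - 245354*(-1/384338) = 360692/446775 + 122677/192169 = 124122837623/85856304975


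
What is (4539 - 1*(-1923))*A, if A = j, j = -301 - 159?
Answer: -2972520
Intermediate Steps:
j = -460
A = -460
(4539 - 1*(-1923))*A = (4539 - 1*(-1923))*(-460) = (4539 + 1923)*(-460) = 6462*(-460) = -2972520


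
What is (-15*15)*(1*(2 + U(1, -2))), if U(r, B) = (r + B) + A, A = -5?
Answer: 900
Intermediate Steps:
U(r, B) = -5 + B + r (U(r, B) = (r + B) - 5 = (B + r) - 5 = -5 + B + r)
(-15*15)*(1*(2 + U(1, -2))) = (-15*15)*(1*(2 + (-5 - 2 + 1))) = -225*(2 - 6) = -225*(-4) = 900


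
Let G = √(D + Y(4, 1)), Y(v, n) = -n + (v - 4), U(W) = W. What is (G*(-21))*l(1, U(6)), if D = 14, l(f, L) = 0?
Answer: 0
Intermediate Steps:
Y(v, n) = -4 + v - n (Y(v, n) = -n + (-4 + v) = -4 + v - n)
G = √13 (G = √(14 + (-4 + 4 - 1*1)) = √(14 + (-4 + 4 - 1)) = √(14 - 1) = √13 ≈ 3.6056)
(G*(-21))*l(1, U(6)) = (√13*(-21))*0 = -21*√13*0 = 0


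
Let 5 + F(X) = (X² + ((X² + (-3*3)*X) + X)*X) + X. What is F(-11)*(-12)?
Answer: 26328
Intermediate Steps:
F(X) = -5 + X + X² + X*(X² - 8*X) (F(X) = -5 + ((X² + ((X² + (-3*3)*X) + X)*X) + X) = -5 + ((X² + ((X² - 9*X) + X)*X) + X) = -5 + ((X² + (X² - 8*X)*X) + X) = -5 + ((X² + X*(X² - 8*X)) + X) = -5 + (X + X² + X*(X² - 8*X)) = -5 + X + X² + X*(X² - 8*X))
F(-11)*(-12) = (-5 - 11 + (-11)³ - 7*(-11)²)*(-12) = (-5 - 11 - 1331 - 7*121)*(-12) = (-5 - 11 - 1331 - 847)*(-12) = -2194*(-12) = 26328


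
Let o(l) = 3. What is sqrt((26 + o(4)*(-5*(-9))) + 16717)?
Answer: sqrt(16878) ≈ 129.92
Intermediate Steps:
sqrt((26 + o(4)*(-5*(-9))) + 16717) = sqrt((26 + 3*(-5*(-9))) + 16717) = sqrt((26 + 3*45) + 16717) = sqrt((26 + 135) + 16717) = sqrt(161 + 16717) = sqrt(16878)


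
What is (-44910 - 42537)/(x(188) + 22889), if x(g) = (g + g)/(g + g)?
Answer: -29149/7630 ≈ -3.8203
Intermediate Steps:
x(g) = 1 (x(g) = (2*g)/((2*g)) = (2*g)*(1/(2*g)) = 1)
(-44910 - 42537)/(x(188) + 22889) = (-44910 - 42537)/(1 + 22889) = -87447/22890 = -87447*1/22890 = -29149/7630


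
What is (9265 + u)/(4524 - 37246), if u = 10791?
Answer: -10028/16361 ≈ -0.61292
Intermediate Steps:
(9265 + u)/(4524 - 37246) = (9265 + 10791)/(4524 - 37246) = 20056/(-32722) = 20056*(-1/32722) = -10028/16361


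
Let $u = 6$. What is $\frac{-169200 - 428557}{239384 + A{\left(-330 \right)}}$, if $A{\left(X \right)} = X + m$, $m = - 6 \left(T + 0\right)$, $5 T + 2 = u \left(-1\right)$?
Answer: $- \frac{2988785}{1195318} \approx -2.5004$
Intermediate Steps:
$T = - \frac{8}{5}$ ($T = - \frac{2}{5} + \frac{6 \left(-1\right)}{5} = - \frac{2}{5} + \frac{1}{5} \left(-6\right) = - \frac{2}{5} - \frac{6}{5} = - \frac{8}{5} \approx -1.6$)
$m = \frac{48}{5}$ ($m = - 6 \left(- \frac{8}{5} + 0\right) = \left(-6\right) \left(- \frac{8}{5}\right) = \frac{48}{5} \approx 9.6$)
$A{\left(X \right)} = \frac{48}{5} + X$ ($A{\left(X \right)} = X + \frac{48}{5} = \frac{48}{5} + X$)
$\frac{-169200 - 428557}{239384 + A{\left(-330 \right)}} = \frac{-169200 - 428557}{239384 + \left(\frac{48}{5} - 330\right)} = - \frac{597757}{239384 - \frac{1602}{5}} = - \frac{597757}{\frac{1195318}{5}} = \left(-597757\right) \frac{5}{1195318} = - \frac{2988785}{1195318}$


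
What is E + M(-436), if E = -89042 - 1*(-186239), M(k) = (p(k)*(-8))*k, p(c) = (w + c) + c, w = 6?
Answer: -2923411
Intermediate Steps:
p(c) = 6 + 2*c (p(c) = (6 + c) + c = 6 + 2*c)
M(k) = k*(-48 - 16*k) (M(k) = ((6 + 2*k)*(-8))*k = (-48 - 16*k)*k = k*(-48 - 16*k))
E = 97197 (E = -89042 + 186239 = 97197)
E + M(-436) = 97197 - 16*(-436)*(3 - 436) = 97197 - 16*(-436)*(-433) = 97197 - 3020608 = -2923411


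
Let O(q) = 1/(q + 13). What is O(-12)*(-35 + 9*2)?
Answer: -17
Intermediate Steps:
O(q) = 1/(13 + q)
O(-12)*(-35 + 9*2) = (-35 + 9*2)/(13 - 12) = (-35 + 18)/1 = 1*(-17) = -17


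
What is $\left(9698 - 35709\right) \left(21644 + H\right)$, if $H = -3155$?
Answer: $-480917379$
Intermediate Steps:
$\left(9698 - 35709\right) \left(21644 + H\right) = \left(9698 - 35709\right) \left(21644 - 3155\right) = \left(-26011\right) 18489 = -480917379$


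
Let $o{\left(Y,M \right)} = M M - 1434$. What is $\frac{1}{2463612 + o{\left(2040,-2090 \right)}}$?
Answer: $\frac{1}{6830278} \approx 1.4641 \cdot 10^{-7}$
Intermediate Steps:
$o{\left(Y,M \right)} = -1434 + M^{2}$ ($o{\left(Y,M \right)} = M^{2} - 1434 = -1434 + M^{2}$)
$\frac{1}{2463612 + o{\left(2040,-2090 \right)}} = \frac{1}{2463612 - \left(1434 - \left(-2090\right)^{2}\right)} = \frac{1}{2463612 + \left(-1434 + 4368100\right)} = \frac{1}{2463612 + 4366666} = \frac{1}{6830278}$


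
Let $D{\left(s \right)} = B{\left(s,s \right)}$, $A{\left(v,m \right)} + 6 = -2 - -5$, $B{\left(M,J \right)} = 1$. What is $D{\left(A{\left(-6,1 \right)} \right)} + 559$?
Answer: $560$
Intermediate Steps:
$A{\left(v,m \right)} = -3$ ($A{\left(v,m \right)} = -6 - -3 = -6 + \left(-2 + 5\right) = -6 + 3 = -3$)
$D{\left(s \right)} = 1$
$D{\left(A{\left(-6,1 \right)} \right)} + 559 = 1 + 559 = 560$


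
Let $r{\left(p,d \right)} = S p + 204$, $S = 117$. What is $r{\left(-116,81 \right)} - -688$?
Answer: $-12680$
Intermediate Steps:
$r{\left(p,d \right)} = 204 + 117 p$ ($r{\left(p,d \right)} = 117 p + 204 = 204 + 117 p$)
$r{\left(-116,81 \right)} - -688 = \left(204 + 117 \left(-116\right)\right) - -688 = \left(204 - 13572\right) + 688 = -13368 + 688 = -12680$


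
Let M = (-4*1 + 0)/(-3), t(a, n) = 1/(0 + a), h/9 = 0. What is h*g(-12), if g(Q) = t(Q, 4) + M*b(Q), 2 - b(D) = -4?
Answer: 0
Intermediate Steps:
h = 0 (h = 9*0 = 0)
b(D) = 6 (b(D) = 2 - 1*(-4) = 2 + 4 = 6)
t(a, n) = 1/a
M = 4/3 (M = (-4 + 0)*(-1/3) = -4*(-1/3) = 4/3 ≈ 1.3333)
g(Q) = 8 + 1/Q (g(Q) = 1/Q + (4/3)*6 = 1/Q + 8 = 8 + 1/Q)
h*g(-12) = 0*(8 + 1/(-12)) = 0*(8 - 1/12) = 0*(95/12) = 0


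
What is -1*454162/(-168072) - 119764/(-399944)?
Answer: 12610521371/4201211748 ≈ 3.0016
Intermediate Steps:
-1*454162/(-168072) - 119764/(-399944) = -454162*(-1/168072) - 119764*(-1/399944) = 227081/84036 + 29941/99986 = 12610521371/4201211748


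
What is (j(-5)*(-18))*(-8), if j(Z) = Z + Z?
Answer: -1440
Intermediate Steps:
j(Z) = 2*Z
(j(-5)*(-18))*(-8) = ((2*(-5))*(-18))*(-8) = -10*(-18)*(-8) = 180*(-8) = -1440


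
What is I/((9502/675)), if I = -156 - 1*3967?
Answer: -2783025/9502 ≈ -292.89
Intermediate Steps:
I = -4123 (I = -156 - 3967 = -4123)
I/((9502/675)) = -4123/(9502/675) = -4123/(9502*(1/675)) = -4123/9502/675 = -4123*675/9502 = -2783025/9502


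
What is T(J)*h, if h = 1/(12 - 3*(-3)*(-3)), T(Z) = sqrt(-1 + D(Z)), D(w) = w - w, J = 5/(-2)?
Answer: -I/15 ≈ -0.066667*I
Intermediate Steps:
J = -5/2 (J = 5*(-1/2) = -5/2 ≈ -2.5000)
D(w) = 0
T(Z) = I (T(Z) = sqrt(-1 + 0) = sqrt(-1) = I)
h = -1/15 (h = 1/(12 + 9*(-3)) = 1/(12 - 27) = 1/(-15) = -1/15 ≈ -0.066667)
T(J)*h = I*(-1/15) = -I/15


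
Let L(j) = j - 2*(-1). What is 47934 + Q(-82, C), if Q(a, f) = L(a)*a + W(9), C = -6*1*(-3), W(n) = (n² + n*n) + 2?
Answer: 54658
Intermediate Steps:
L(j) = 2 + j (L(j) = j + 2 = 2 + j)
W(n) = 2 + 2*n² (W(n) = (n² + n²) + 2 = 2*n² + 2 = 2 + 2*n²)
C = 18 (C = -6*(-3) = 18)
Q(a, f) = 164 + a*(2 + a) (Q(a, f) = (2 + a)*a + (2 + 2*9²) = a*(2 + a) + (2 + 2*81) = a*(2 + a) + (2 + 162) = a*(2 + a) + 164 = 164 + a*(2 + a))
47934 + Q(-82, C) = 47934 + (164 - 82*(2 - 82)) = 47934 + (164 - 82*(-80)) = 47934 + (164 + 6560) = 47934 + 6724 = 54658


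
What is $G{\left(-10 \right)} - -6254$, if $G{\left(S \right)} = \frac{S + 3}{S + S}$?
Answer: $\frac{125087}{20} \approx 6254.4$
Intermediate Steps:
$G{\left(S \right)} = \frac{3 + S}{2 S}$
$G{\left(-10 \right)} - -6254 = \frac{3 - 10}{2 \left(-10\right)} - -6254 = \frac{1}{2} \left(- \frac{1}{10}\right) \left(-7\right) + 6254 = \frac{7}{20} + 6254 = \frac{125087}{20}$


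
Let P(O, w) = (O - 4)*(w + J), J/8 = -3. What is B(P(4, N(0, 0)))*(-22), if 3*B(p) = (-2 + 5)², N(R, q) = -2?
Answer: -66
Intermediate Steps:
J = -24 (J = 8*(-3) = -24)
P(O, w) = (-24 + w)*(-4 + O) (P(O, w) = (O - 4)*(w - 24) = (-4 + O)*(-24 + w) = (-24 + w)*(-4 + O))
B(p) = 3 (B(p) = (-2 + 5)²/3 = (⅓)*3² = (⅓)*9 = 3)
B(P(4, N(0, 0)))*(-22) = 3*(-22) = -66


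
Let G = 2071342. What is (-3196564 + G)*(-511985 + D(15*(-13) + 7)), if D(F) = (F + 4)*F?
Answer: 537173106246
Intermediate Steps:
D(F) = F*(4 + F) (D(F) = (4 + F)*F = F*(4 + F))
(-3196564 + G)*(-511985 + D(15*(-13) + 7)) = (-3196564 + 2071342)*(-511985 + (15*(-13) + 7)*(4 + (15*(-13) + 7))) = -1125222*(-511985 + (-195 + 7)*(4 + (-195 + 7))) = -1125222*(-511985 - 188*(4 - 188)) = -1125222*(-511985 - 188*(-184)) = -1125222*(-511985 + 34592) = -1125222*(-477393) = 537173106246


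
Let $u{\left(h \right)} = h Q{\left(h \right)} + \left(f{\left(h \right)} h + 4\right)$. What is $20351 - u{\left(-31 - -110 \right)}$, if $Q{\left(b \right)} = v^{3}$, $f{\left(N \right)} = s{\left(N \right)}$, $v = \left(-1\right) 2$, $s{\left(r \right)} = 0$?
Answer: $20979$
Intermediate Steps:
$v = -2$
$f{\left(N \right)} = 0$
$Q{\left(b \right)} = -8$ ($Q{\left(b \right)} = \left(-2\right)^{3} = -8$)
$u{\left(h \right)} = 4 - 8 h$ ($u{\left(h \right)} = h \left(-8\right) + \left(0 h + 4\right) = - 8 h + \left(0 + 4\right) = - 8 h + 4 = 4 - 8 h$)
$20351 - u{\left(-31 - -110 \right)} = 20351 - \left(4 - 8 \left(-31 - -110\right)\right) = 20351 - \left(4 - 8 \left(-31 + 110\right)\right) = 20351 - \left(4 - 632\right) = 20351 - -628 = 20351 + 628 = 20979$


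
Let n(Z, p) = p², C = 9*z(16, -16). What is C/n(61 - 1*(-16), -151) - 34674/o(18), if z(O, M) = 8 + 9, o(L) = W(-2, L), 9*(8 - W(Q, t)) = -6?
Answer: -1185900822/296413 ≈ -4000.8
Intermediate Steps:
W(Q, t) = 26/3 (W(Q, t) = 8 - ⅑*(-6) = 8 + ⅔ = 26/3)
o(L) = 26/3
z(O, M) = 17
C = 153 (C = 9*17 = 153)
C/n(61 - 1*(-16), -151) - 34674/o(18) = 153/((-151)²) - 34674/26/3 = 153/22801 - 34674*3/26 = 153*(1/22801) - 52011/13 = 153/22801 - 52011/13 = -1185900822/296413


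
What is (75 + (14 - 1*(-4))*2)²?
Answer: 12321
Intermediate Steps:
(75 + (14 - 1*(-4))*2)² = (75 + (14 + 4)*2)² = (75 + 18*2)² = (75 + 36)² = 111² = 12321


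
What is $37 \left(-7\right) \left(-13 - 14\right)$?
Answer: $6993$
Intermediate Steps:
$37 \left(-7\right) \left(-13 - 14\right) = \left(-259\right) \left(-27\right) = 6993$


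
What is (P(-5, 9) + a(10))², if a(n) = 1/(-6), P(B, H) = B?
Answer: 961/36 ≈ 26.694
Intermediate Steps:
a(n) = -⅙
(P(-5, 9) + a(10))² = (-5 - ⅙)² = (-31/6)² = 961/36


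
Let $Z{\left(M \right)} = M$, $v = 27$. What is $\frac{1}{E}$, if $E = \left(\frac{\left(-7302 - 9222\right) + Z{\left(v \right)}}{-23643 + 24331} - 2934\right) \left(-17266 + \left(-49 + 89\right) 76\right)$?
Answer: $\frac{344}{14475588057} \approx 2.3764 \cdot 10^{-8}$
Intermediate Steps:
$E = \frac{14475588057}{344}$ ($E = \left(\frac{\left(-7302 - 9222\right) + 27}{-23643 + 24331} - 2934\right) \left(-17266 + \left(-49 + 89\right) 76\right) = \left(\frac{\left(-7302 - 9222\right) + 27}{688} - 2934\right) \left(-17266 + 40 \cdot 76\right) = \left(\left(-16524 + 27\right) \frac{1}{688} - 2934\right) \left(-17266 + 3040\right) = \left(\left(-16497\right) \frac{1}{688} - 2934\right) \left(-14226\right) = \left(- \frac{16497}{688} - 2934\right) \left(-14226\right) = \left(- \frac{2035089}{688}\right) \left(-14226\right) = \frac{14475588057}{344} \approx 4.208 \cdot 10^{7}$)
$\frac{1}{E} = \frac{1}{\frac{14475588057}{344}} = \frac{344}{14475588057}$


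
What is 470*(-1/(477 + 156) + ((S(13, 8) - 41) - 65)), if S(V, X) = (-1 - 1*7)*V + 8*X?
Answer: -43436930/633 ≈ -68621.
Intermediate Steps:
S(V, X) = -8*V + 8*X (S(V, X) = (-1 - 7)*V + 8*X = -8*V + 8*X)
470*(-1/(477 + 156) + ((S(13, 8) - 41) - 65)) = 470*(-1/(477 + 156) + (((-8*13 + 8*8) - 41) - 65)) = 470*(-1/633 + (((-104 + 64) - 41) - 65)) = 470*(-1*1/633 + ((-40 - 41) - 65)) = 470*(-1/633 + (-81 - 65)) = 470*(-1/633 - 146) = 470*(-92419/633) = -43436930/633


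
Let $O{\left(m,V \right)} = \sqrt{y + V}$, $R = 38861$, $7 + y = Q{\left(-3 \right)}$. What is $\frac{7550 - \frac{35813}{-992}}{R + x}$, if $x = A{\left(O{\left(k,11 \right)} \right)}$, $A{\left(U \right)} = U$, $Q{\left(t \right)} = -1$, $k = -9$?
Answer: $\frac{292445074593}{1498095899456} - \frac{7525413 \sqrt{3}}{1498095899456} \approx 0.1952$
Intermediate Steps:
$y = -8$ ($y = -7 - 1 = -8$)
$O{\left(m,V \right)} = \sqrt{-8 + V}$
$x = \sqrt{3}$ ($x = \sqrt{-8 + 11} = \sqrt{3} \approx 1.732$)
$\frac{7550 - \frac{35813}{-992}}{R + x} = \frac{7550 - \frac{35813}{-992}}{38861 + \sqrt{3}} = \frac{7550 - - \frac{35813}{992}}{38861 + \sqrt{3}} = \frac{7550 + \frac{35813}{992}}{38861 + \sqrt{3}} = \frac{7525413}{992 \left(38861 + \sqrt{3}\right)}$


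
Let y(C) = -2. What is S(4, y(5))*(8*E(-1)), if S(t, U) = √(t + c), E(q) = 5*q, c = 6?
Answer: -40*√10 ≈ -126.49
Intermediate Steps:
S(t, U) = √(6 + t) (S(t, U) = √(t + 6) = √(6 + t))
S(4, y(5))*(8*E(-1)) = √(6 + 4)*(8*(5*(-1))) = √10*(8*(-5)) = √10*(-40) = -40*√10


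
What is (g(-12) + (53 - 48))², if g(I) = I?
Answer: 49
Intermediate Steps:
(g(-12) + (53 - 48))² = (-12 + (53 - 48))² = (-12 + 5)² = (-7)² = 49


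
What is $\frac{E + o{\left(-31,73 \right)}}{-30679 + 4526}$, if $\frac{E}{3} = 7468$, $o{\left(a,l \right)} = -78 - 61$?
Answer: $- \frac{22265}{26153} \approx -0.85134$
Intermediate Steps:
$o{\left(a,l \right)} = -139$ ($o{\left(a,l \right)} = -78 - 61 = -139$)
$E = 22404$ ($E = 3 \cdot 7468 = 22404$)
$\frac{E + o{\left(-31,73 \right)}}{-30679 + 4526} = \frac{22404 - 139}{-30679 + 4526} = \frac{22265}{-26153} = 22265 \left(- \frac{1}{26153}\right) = - \frac{22265}{26153}$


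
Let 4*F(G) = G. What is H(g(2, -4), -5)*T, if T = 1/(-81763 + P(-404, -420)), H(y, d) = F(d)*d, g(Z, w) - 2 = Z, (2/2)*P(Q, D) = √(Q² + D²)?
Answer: -2044075/26739394212 - 25*√21226/6684848553 ≈ -7.6989e-5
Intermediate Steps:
P(Q, D) = √(D² + Q²) (P(Q, D) = √(Q² + D²) = √(D² + Q²))
F(G) = G/4
g(Z, w) = 2 + Z
H(y, d) = d²/4 (H(y, d) = (d/4)*d = d²/4)
T = 1/(-81763 + 4*√21226) (T = 1/(-81763 + √((-420)² + (-404)²)) = 1/(-81763 + √(176400 + 163216)) = 1/(-81763 + √339616) = 1/(-81763 + 4*√21226) ≈ -1.2318e-5)
H(g(2, -4), -5)*T = ((¼)*(-5)²)*(-81763/6684848553 - 4*√21226/6684848553) = ((¼)*25)*(-81763/6684848553 - 4*√21226/6684848553) = 25*(-81763/6684848553 - 4*√21226/6684848553)/4 = -2044075/26739394212 - 25*√21226/6684848553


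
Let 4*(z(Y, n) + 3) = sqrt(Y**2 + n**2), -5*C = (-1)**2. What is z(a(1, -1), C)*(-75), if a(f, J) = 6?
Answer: 225 - 15*sqrt(901)/4 ≈ 112.44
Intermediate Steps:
C = -1/5 (C = -1/5*(-1)**2 = -1/5*1 = -1/5 ≈ -0.20000)
z(Y, n) = -3 + sqrt(Y**2 + n**2)/4
z(a(1, -1), C)*(-75) = (-3 + sqrt(6**2 + (-1/5)**2)/4)*(-75) = (-3 + sqrt(36 + 1/25)/4)*(-75) = (-3 + sqrt(901/25)/4)*(-75) = (-3 + (sqrt(901)/5)/4)*(-75) = (-3 + sqrt(901)/20)*(-75) = 225 - 15*sqrt(901)/4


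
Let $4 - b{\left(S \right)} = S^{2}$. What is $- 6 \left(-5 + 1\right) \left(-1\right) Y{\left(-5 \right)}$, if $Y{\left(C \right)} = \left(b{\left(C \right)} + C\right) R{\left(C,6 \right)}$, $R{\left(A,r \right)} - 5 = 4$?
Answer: $5616$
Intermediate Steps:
$b{\left(S \right)} = 4 - S^{2}$
$R{\left(A,r \right)} = 9$ ($R{\left(A,r \right)} = 5 + 4 = 9$)
$Y{\left(C \right)} = 36 - 9 C^{2} + 9 C$ ($Y{\left(C \right)} = \left(\left(4 - C^{2}\right) + C\right) 9 = \left(4 + C - C^{2}\right) 9 = 36 - 9 C^{2} + 9 C$)
$- 6 \left(-5 + 1\right) \left(-1\right) Y{\left(-5 \right)} = - 6 \left(-5 + 1\right) \left(-1\right) \left(36 - 9 \left(-5\right)^{2} + 9 \left(-5\right)\right) = - 6 \left(\left(-4\right) \left(-1\right)\right) \left(36 - 225 - 45\right) = \left(-6\right) 4 \left(36 - 225 - 45\right) = \left(-24\right) \left(-234\right) = 5616$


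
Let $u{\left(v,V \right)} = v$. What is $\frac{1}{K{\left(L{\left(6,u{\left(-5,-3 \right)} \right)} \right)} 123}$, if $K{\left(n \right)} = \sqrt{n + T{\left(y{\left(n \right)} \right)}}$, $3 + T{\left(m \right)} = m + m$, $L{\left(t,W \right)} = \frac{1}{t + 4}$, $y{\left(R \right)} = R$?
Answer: $- \frac{i \sqrt{30}}{1107} \approx - 0.0049478 i$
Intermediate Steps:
$L{\left(t,W \right)} = \frac{1}{4 + t}$
$T{\left(m \right)} = -3 + 2 m$ ($T{\left(m \right)} = -3 + \left(m + m\right) = -3 + 2 m$)
$K{\left(n \right)} = \sqrt{-3 + 3 n}$ ($K{\left(n \right)} = \sqrt{n + \left(-3 + 2 n\right)} = \sqrt{-3 + 3 n}$)
$\frac{1}{K{\left(L{\left(6,u{\left(-5,-3 \right)} \right)} \right)} 123} = \frac{1}{\sqrt{-3 + \frac{3}{4 + 6}} \cdot 123} = \frac{1}{\sqrt{-3 + \frac{3}{10}} \cdot 123} = \frac{1}{\sqrt{- \frac{27}{10}} \cdot 123} = \frac{1}{\frac{3 i \sqrt{30}}{10} \cdot 123} = \frac{1}{\frac{369}{10} i \sqrt{30}} = - \frac{i \sqrt{30}}{1107}$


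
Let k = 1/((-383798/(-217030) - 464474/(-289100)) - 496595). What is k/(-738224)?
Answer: 1568584325/575036512941804270488 ≈ 2.7278e-12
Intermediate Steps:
k = -3137168650/1557891677707049 (k = 1/((-383798*(-1/217030) - 464474*(-1/289100)) - 496595) = 1/((191899/108515 + 232237/144550) - 496595) = 1/(10588039701/3137168650 - 496595) = 1/(-1557891677707049/3137168650) = -3137168650/1557891677707049 ≈ -2.0137e-6)
k/(-738224) = -3137168650/1557891677707049/(-738224) = -3137168650/1557891677707049*(-1/738224) = 1568584325/575036512941804270488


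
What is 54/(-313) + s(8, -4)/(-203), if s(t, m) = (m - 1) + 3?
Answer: -10336/63539 ≈ -0.16267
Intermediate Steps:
s(t, m) = 2 + m (s(t, m) = (-1 + m) + 3 = 2 + m)
54/(-313) + s(8, -4)/(-203) = 54/(-313) + (2 - 4)/(-203) = 54*(-1/313) - 2*(-1/203) = -54/313 + 2/203 = -10336/63539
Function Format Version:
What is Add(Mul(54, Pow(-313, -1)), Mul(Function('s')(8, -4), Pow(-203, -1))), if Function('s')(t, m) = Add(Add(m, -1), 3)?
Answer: Rational(-10336, 63539) ≈ -0.16267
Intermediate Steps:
Function('s')(t, m) = Add(2, m) (Function('s')(t, m) = Add(Add(-1, m), 3) = Add(2, m))
Add(Mul(54, Pow(-313, -1)), Mul(Function('s')(8, -4), Pow(-203, -1))) = Add(Mul(54, Pow(-313, -1)), Mul(Add(2, -4), Pow(-203, -1))) = Add(Mul(54, Rational(-1, 313)), Mul(-2, Rational(-1, 203))) = Add(Rational(-54, 313), Rational(2, 203)) = Rational(-10336, 63539)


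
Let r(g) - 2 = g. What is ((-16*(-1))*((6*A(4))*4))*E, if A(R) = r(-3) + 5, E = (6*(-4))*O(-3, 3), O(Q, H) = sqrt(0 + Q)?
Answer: -36864*I*sqrt(3) ≈ -63850.0*I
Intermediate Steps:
r(g) = 2 + g
O(Q, H) = sqrt(Q)
E = -24*I*sqrt(3) (E = (6*(-4))*sqrt(-3) = -24*I*sqrt(3) ≈ -41.569*I)
A(R) = 4 (A(R) = (2 - 3) + 5 = -1 + 5 = 4)
((-16*(-1))*((6*A(4))*4))*E = ((-16*(-1))*((6*4)*4))*(-24*I*sqrt(3)) = (16*(24*4))*(-24*I*sqrt(3)) = (16*96)*(-24*I*sqrt(3)) = 1536*(-24*I*sqrt(3)) = -36864*I*sqrt(3)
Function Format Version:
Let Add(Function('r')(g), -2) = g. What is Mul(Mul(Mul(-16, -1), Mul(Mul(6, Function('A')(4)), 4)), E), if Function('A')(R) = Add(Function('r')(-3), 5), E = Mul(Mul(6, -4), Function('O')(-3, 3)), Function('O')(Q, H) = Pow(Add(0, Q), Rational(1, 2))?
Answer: Mul(-36864, I, Pow(3, Rational(1, 2))) ≈ Mul(-63850., I)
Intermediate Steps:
Function('r')(g) = Add(2, g)
Function('O')(Q, H) = Pow(Q, Rational(1, 2))
E = Mul(-24, I, Pow(3, Rational(1, 2))) (E = Mul(Mul(6, -4), Pow(-3, Rational(1, 2))) = Mul(-24, Mul(I, Pow(3, Rational(1, 2)))) = Mul(-24, I, Pow(3, Rational(1, 2))) ≈ Mul(-41.569, I))
Function('A')(R) = 4 (Function('A')(R) = Add(Add(2, -3), 5) = Add(-1, 5) = 4)
Mul(Mul(Mul(-16, -1), Mul(Mul(6, Function('A')(4)), 4)), E) = Mul(Mul(Mul(-16, -1), Mul(Mul(6, 4), 4)), Mul(-24, I, Pow(3, Rational(1, 2)))) = Mul(Mul(16, Mul(24, 4)), Mul(-24, I, Pow(3, Rational(1, 2)))) = Mul(Mul(16, 96), Mul(-24, I, Pow(3, Rational(1, 2)))) = Mul(1536, Mul(-24, I, Pow(3, Rational(1, 2)))) = Mul(-36864, I, Pow(3, Rational(1, 2)))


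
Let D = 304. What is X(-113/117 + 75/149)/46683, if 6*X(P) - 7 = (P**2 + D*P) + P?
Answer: -5810545109/12160634292846 ≈ -0.00047782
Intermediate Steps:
X(P) = 7/6 + P**2/6 + 305*P/6 (X(P) = 7/6 + ((P**2 + 304*P) + P)/6 = 7/6 + (P**2 + 305*P)/6 = 7/6 + (P**2/6 + 305*P/6) = 7/6 + P**2/6 + 305*P/6)
X(-113/117 + 75/149)/46683 = (7/6 + (-113/117 + 75/149)**2/6 + 305*(-113/117 + 75/149)/6)/46683 = (7/6 + (-113*1/117 + 75*(1/149))**2/6 + 305*(-113*1/117 + 75*(1/149))/6)*(1/46683) = (7/6 + (-113/117 + 75/149)**2/6 + 305*(-113/117 + 75/149)/6)*(1/46683) = (7/6 + (-8062/17433)**2/6 + (305/6)*(-8062/17433))*(1/46683) = (7/6 + (1/6)*(64995844/303909489) - 1229455/52299)*(1/46683) = (7/6 + 32497922/911728467 - 1229455/52299)*(1/46683) = -40673815763/1823456934*1/46683 = -5810545109/12160634292846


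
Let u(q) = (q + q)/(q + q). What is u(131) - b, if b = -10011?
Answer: 10012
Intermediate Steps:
u(q) = 1 (u(q) = (2*q)/((2*q)) = (2*q)*(1/(2*q)) = 1)
u(131) - b = 1 - 1*(-10011) = 1 + 10011 = 10012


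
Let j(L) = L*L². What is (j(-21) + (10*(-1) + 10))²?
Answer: 85766121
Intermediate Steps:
j(L) = L³
(j(-21) + (10*(-1) + 10))² = ((-21)³ + (10*(-1) + 10))² = (-9261 + (-10 + 10))² = (-9261 + 0)² = (-9261)² = 85766121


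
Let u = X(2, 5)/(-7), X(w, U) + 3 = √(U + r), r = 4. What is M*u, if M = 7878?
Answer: 0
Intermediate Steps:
X(w, U) = -3 + √(4 + U) (X(w, U) = -3 + √(U + 4) = -3 + √(4 + U))
u = 0 (u = (-3 + √(4 + 5))/(-7) = (-3 + √9)*(-⅐) = (-3 + 3)*(-⅐) = 0*(-⅐) = 0)
M*u = 7878*0 = 0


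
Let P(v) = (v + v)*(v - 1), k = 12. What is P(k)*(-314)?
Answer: -82896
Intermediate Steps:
P(v) = 2*v*(-1 + v) (P(v) = (2*v)*(-1 + v) = 2*v*(-1 + v))
P(k)*(-314) = (2*12*(-1 + 12))*(-314) = (2*12*11)*(-314) = 264*(-314) = -82896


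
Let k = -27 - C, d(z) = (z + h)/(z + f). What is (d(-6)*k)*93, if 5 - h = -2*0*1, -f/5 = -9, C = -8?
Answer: 589/13 ≈ 45.308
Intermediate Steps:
f = 45 (f = -5*(-9) = 45)
h = 5 (h = 5 - (-2*0) = 5 - 0 = 5 - 1*0 = 5 + 0 = 5)
d(z) = (5 + z)/(45 + z) (d(z) = (z + 5)/(z + 45) = (5 + z)/(45 + z))
k = -19 (k = -27 - 1*(-8) = -27 + 8 = -19)
(d(-6)*k)*93 = (((5 - 6)/(45 - 6))*(-19))*93 = ((-1/39)*(-19))*93 = (((1/39)*(-1))*(-19))*93 = -1/39*(-19)*93 = (19/39)*93 = 589/13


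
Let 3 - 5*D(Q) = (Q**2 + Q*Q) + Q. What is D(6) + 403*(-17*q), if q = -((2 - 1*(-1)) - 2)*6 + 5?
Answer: 6836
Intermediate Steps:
q = -1 (q = -((2 + 1) - 2)*6 + 5 = -(3 - 2)*6 + 5 = -6 + 5 = -1)
D(Q) = 3/5 - 2*Q**2/5 - Q/5 (D(Q) = 3/5 - ((Q**2 + Q*Q) + Q)/5 = 3/5 - ((Q**2 + Q**2) + Q)/5 = 3/5 - (2*Q**2 + Q)/5 = 3/5 - (Q + 2*Q**2)/5 = 3/5 + (-2*Q**2/5 - Q/5) = 3/5 - 2*Q**2/5 - Q/5)
D(6) + 403*(-17*q) = (3/5 - 2/5*6**2 - 1/5*6) + 403*(-17*(-1)) = (3/5 - 2/5*36 - 6/5) + 403*17 = (3/5 - 72/5 - 6/5) + 6851 = -15 + 6851 = 6836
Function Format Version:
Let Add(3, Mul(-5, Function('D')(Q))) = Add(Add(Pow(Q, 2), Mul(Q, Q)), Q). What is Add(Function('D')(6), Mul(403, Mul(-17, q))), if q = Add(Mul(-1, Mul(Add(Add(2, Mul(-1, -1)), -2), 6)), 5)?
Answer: 6836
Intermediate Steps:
q = -1 (q = Add(Mul(-1, Mul(Add(Add(2, 1), -2), 6)), 5) = Add(Mul(-1, Mul(Add(3, -2), 6)), 5) = Add(Mul(-1, Mul(1, 6)), 5) = Add(Mul(-1, 6), 5) = Add(-6, 5) = -1)
Function('D')(Q) = Add(Rational(3, 5), Mul(Rational(-2, 5), Pow(Q, 2)), Mul(Rational(-1, 5), Q)) (Function('D')(Q) = Add(Rational(3, 5), Mul(Rational(-1, 5), Add(Add(Pow(Q, 2), Mul(Q, Q)), Q))) = Add(Rational(3, 5), Mul(Rational(-1, 5), Add(Add(Pow(Q, 2), Pow(Q, 2)), Q))) = Add(Rational(3, 5), Mul(Rational(-1, 5), Add(Mul(2, Pow(Q, 2)), Q))) = Add(Rational(3, 5), Mul(Rational(-1, 5), Add(Q, Mul(2, Pow(Q, 2))))) = Add(Rational(3, 5), Add(Mul(Rational(-2, 5), Pow(Q, 2)), Mul(Rational(-1, 5), Q))) = Add(Rational(3, 5), Mul(Rational(-2, 5), Pow(Q, 2)), Mul(Rational(-1, 5), Q)))
Add(Function('D')(6), Mul(403, Mul(-17, q))) = Add(Add(Rational(3, 5), Mul(Rational(-2, 5), Pow(6, 2)), Mul(Rational(-1, 5), 6)), Mul(403, Mul(-17, -1))) = Add(Add(Rational(3, 5), Mul(Rational(-2, 5), 36), Rational(-6, 5)), Mul(403, 17)) = Add(Add(Rational(3, 5), Rational(-72, 5), Rational(-6, 5)), 6851) = Add(-15, 6851) = 6836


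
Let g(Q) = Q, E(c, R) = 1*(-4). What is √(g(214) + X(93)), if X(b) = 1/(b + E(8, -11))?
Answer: √1695183/89 ≈ 14.629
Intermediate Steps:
E(c, R) = -4
X(b) = 1/(-4 + b) (X(b) = 1/(b - 4) = 1/(-4 + b))
√(g(214) + X(93)) = √(214 + 1/(-4 + 93)) = √(214 + 1/89) = √(19047/89) = √1695183/89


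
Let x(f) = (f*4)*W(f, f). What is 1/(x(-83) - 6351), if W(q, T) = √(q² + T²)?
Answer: 6351/1478331071 - 27556*√2/1478331071 ≈ -2.2065e-5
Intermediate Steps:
W(q, T) = √(T² + q²)
x(f) = 4*f*√2*√(f²) (x(f) = (f*4)*√(f² + f²) = (4*f)*√(2*f²) = (4*f)*(√2*√(f²)) = 4*f*√2*√(f²))
1/(x(-83) - 6351) = 1/(4*(-83)*√2*√((-83)²) - 6351) = 1/(4*(-83)*√2*√6889 - 6351) = 1/(4*(-83)*√2*83 - 6351) = 1/(-27556*√2 - 6351) = 1/(-6351 - 27556*√2)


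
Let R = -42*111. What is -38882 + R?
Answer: -43544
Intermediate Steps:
R = -4662
-38882 + R = -38882 - 4662 = -43544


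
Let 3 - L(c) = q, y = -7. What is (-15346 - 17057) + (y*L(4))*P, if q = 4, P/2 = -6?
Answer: -32487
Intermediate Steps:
P = -12 (P = 2*(-6) = -12)
L(c) = -1 (L(c) = 3 - 1*4 = 3 - 4 = -1)
(-15346 - 17057) + (y*L(4))*P = (-15346 - 17057) - 7*(-1)*(-12) = -32403 + 7*(-12) = -32403 - 84 = -32487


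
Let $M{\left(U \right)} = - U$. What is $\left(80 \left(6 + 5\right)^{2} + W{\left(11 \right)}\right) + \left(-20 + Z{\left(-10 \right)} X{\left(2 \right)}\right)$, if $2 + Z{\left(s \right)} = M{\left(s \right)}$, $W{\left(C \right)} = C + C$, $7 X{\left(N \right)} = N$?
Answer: $\frac{67790}{7} \approx 9684.3$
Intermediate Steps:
$X{\left(N \right)} = \frac{N}{7}$
$W{\left(C \right)} = 2 C$
$Z{\left(s \right)} = -2 - s$
$\left(80 \left(6 + 5\right)^{2} + W{\left(11 \right)}\right) + \left(-20 + Z{\left(-10 \right)} X{\left(2 \right)}\right) = \left(80 \left(6 + 5\right)^{2} + 2 \cdot 11\right) - \left(20 - \left(-2 - -10\right) \frac{1}{7} \cdot 2\right) = \left(80 \cdot 11^{2} + 22\right) - \left(20 - \left(-2 + 10\right) \frac{2}{7}\right) = \left(80 \cdot 121 + 22\right) + \left(-20 + 8 \cdot \frac{2}{7}\right) = \left(9680 + 22\right) + \left(-20 + \frac{16}{7}\right) = 9702 - \frac{124}{7} = \frac{67790}{7}$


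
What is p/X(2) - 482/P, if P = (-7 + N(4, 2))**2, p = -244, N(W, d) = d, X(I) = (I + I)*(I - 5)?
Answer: 79/75 ≈ 1.0533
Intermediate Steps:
X(I) = 2*I*(-5 + I) (X(I) = (2*I)*(-5 + I) = 2*I*(-5 + I))
P = 25 (P = (-7 + 2)**2 = (-5)**2 = 25)
p/X(2) - 482/P = -244*1/(4*(-5 + 2)) - 482/25 = -244/(2*2*(-3)) - 482*1/25 = -244/(-12) - 482/25 = -244*(-1/12) - 482/25 = 61/3 - 482/25 = 79/75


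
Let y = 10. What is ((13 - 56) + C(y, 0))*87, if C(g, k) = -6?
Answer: -4263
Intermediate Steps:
((13 - 56) + C(y, 0))*87 = ((13 - 56) - 6)*87 = (-43 - 6)*87 = -49*87 = -4263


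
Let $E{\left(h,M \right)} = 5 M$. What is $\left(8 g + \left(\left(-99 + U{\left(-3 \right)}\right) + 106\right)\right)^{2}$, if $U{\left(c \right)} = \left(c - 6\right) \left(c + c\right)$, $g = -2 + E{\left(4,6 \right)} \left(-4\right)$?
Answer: $837225$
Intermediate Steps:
$g = -122$ ($g = -2 + 5 \cdot 6 \left(-4\right) = -2 + 30 \left(-4\right) = -2 - 120 = -122$)
$U{\left(c \right)} = 2 c \left(-6 + c\right)$ ($U{\left(c \right)} = \left(-6 + c\right) 2 c = 2 c \left(-6 + c\right)$)
$\left(8 g + \left(\left(-99 + U{\left(-3 \right)}\right) + 106\right)\right)^{2} = \left(8 \left(-122\right) - \left(-7 + 6 \left(-6 - 3\right)\right)\right)^{2} = \left(-976 + \left(\left(-99 + 2 \left(-3\right) \left(-9\right)\right) + 106\right)\right)^{2} = \left(-976 + \left(\left(-99 + 54\right) + 106\right)\right)^{2} = \left(-976 + \left(-45 + 106\right)\right)^{2} = \left(-976 + 61\right)^{2} = \left(-915\right)^{2} = 837225$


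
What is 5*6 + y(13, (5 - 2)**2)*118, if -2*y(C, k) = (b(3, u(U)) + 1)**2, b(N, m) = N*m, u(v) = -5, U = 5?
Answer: -11534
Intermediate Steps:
y(C, k) = -98 (y(C, k) = -(3*(-5) + 1)**2/2 = -(-15 + 1)**2/2 = -1/2*(-14)**2 = -1/2*196 = -98)
5*6 + y(13, (5 - 2)**2)*118 = 5*6 - 98*118 = 30 - 11564 = -11534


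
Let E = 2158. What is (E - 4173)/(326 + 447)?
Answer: -2015/773 ≈ -2.6067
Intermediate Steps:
(E - 4173)/(326 + 447) = (2158 - 4173)/(326 + 447) = -2015/773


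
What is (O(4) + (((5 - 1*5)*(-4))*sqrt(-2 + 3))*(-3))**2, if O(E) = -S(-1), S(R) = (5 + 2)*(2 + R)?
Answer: 49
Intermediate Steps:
S(R) = 14 + 7*R (S(R) = 7*(2 + R) = 14 + 7*R)
O(E) = -7 (O(E) = -(14 + 7*(-1)) = -(14 - 7) = -1*7 = -7)
(O(4) + (((5 - 1*5)*(-4))*sqrt(-2 + 3))*(-3))**2 = (-7 + (((5 - 1*5)*(-4))*sqrt(-2 + 3))*(-3))**2 = (-7 + (((5 - 5)*(-4))*sqrt(1))*(-3))**2 = (-7 + ((0*(-4))*1)*(-3))**2 = (-7 + (0*1)*(-3))**2 = (-7 + 0*(-3))**2 = (-7 + 0)**2 = (-7)**2 = 49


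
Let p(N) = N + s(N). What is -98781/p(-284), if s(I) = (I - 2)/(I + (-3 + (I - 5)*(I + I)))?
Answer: 1245134505/3579842 ≈ 347.82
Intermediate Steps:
s(I) = (-2 + I)/(-3 + I + 2*I*(-5 + I)) (s(I) = (-2 + I)/(I + (-3 + (-5 + I)*(2*I))) = (-2 + I)/(I + (-3 + 2*I*(-5 + I))) = (-2 + I)/(-3 + I + 2*I*(-5 + I)))
p(N) = N + (2 - N)/(3 - 2*N² + 9*N)
-98781/p(-284) = -98781/(-284 - (-2 - 284)/(3 - 2*(-284)² + 9*(-284))) = -98781/(-284 - 1*(-286)/(3 - 2*80656 - 2556)) = -98781/(-284 - 1*(-286)/(3 - 161312 - 2556)) = -98781/(-284 - 1*(-286)/(-163865)) = -98781/(-284 - 1*(-1/163865)*(-286)) = -98781/(-284 - 22/12605) = -98781/(-3579842/12605) = -98781*(-12605/3579842) = 1245134505/3579842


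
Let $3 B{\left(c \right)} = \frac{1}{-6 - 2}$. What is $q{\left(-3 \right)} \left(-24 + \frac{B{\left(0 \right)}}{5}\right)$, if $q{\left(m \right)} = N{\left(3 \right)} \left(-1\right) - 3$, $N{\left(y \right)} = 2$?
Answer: $\frac{2881}{24} \approx 120.04$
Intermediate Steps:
$B{\left(c \right)} = - \frac{1}{24}$ ($B{\left(c \right)} = \frac{1}{3 \left(-6 - 2\right)} = \frac{1}{3 \left(-8\right)} = \frac{1}{3} \left(- \frac{1}{8}\right) = - \frac{1}{24}$)
$q{\left(m \right)} = -5$ ($q{\left(m \right)} = 2 \left(-1\right) - 3 = -2 - 3 = -5$)
$q{\left(-3 \right)} \left(-24 + \frac{B{\left(0 \right)}}{5}\right) = - 5 \left(-24 - \frac{1}{24 \cdot 5}\right) = - 5 \left(-24 - \frac{1}{120}\right) = \left(-5\right) \left(- \frac{2881}{120}\right) = \frac{2881}{24}$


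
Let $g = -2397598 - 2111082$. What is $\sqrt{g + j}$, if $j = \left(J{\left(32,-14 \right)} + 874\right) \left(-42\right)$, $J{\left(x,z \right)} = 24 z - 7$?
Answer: $i \sqrt{4530982} \approx 2128.6 i$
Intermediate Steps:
$J{\left(x,z \right)} = -7 + 24 z$
$j = -22302$ ($j = \left(\left(-7 + 24 \left(-14\right)\right) + 874\right) \left(-42\right) = \left(\left(-7 - 336\right) + 874\right) \left(-42\right) = \left(-343 + 874\right) \left(-42\right) = 531 \left(-42\right) = -22302$)
$g = -4508680$
$\sqrt{g + j} = \sqrt{-4508680 - 22302} = \sqrt{-4530982} = i \sqrt{4530982}$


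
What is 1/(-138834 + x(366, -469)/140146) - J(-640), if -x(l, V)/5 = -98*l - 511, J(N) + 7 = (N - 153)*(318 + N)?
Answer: -4968092078162737/19456847869 ≈ -2.5534e+5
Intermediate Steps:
J(N) = -7 + (-153 + N)*(318 + N) (J(N) = -7 + (N - 153)*(318 + N) = -7 + (-153 + N)*(318 + N))
x(l, V) = 2555 + 490*l (x(l, V) = -5*(-98*l - 511) = -5*(-511 - 98*l) = 2555 + 490*l)
1/(-138834 + x(366, -469)/140146) - J(-640) = 1/(-138834 + (2555 + 490*366)/140146) - (-48661 + (-640)**2 + 165*(-640)) = 1/(-138834 + (2555 + 179340)*(1/140146)) - (-48661 + 409600 - 105600) = 1/(-138834 + 181895*(1/140146)) - 1*255339 = 1/(-138834 + 181895/140146) - 255339 = 1/(-19456847869/140146) - 255339 = -140146/19456847869 - 255339 = -4968092078162737/19456847869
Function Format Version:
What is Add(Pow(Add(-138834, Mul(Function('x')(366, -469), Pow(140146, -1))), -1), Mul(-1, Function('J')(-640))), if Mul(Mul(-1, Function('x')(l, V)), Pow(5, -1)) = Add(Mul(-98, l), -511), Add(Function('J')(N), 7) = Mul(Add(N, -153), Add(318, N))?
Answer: Rational(-4968092078162737, 19456847869) ≈ -2.5534e+5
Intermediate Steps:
Function('J')(N) = Add(-7, Mul(Add(-153, N), Add(318, N))) (Function('J')(N) = Add(-7, Mul(Add(N, -153), Add(318, N))) = Add(-7, Mul(Add(-153, N), Add(318, N))))
Function('x')(l, V) = Add(2555, Mul(490, l)) (Function('x')(l, V) = Mul(-5, Add(Mul(-98, l), -511)) = Mul(-5, Add(-511, Mul(-98, l))) = Add(2555, Mul(490, l)))
Add(Pow(Add(-138834, Mul(Function('x')(366, -469), Pow(140146, -1))), -1), Mul(-1, Function('J')(-640))) = Add(Pow(Add(-138834, Mul(Add(2555, Mul(490, 366)), Pow(140146, -1))), -1), Mul(-1, Add(-48661, Pow(-640, 2), Mul(165, -640)))) = Add(Pow(Add(-138834, Mul(Add(2555, 179340), Rational(1, 140146))), -1), Mul(-1, Add(-48661, 409600, -105600))) = Add(Pow(Add(-138834, Mul(181895, Rational(1, 140146))), -1), Mul(-1, 255339)) = Add(Pow(Add(-138834, Rational(181895, 140146)), -1), -255339) = Add(Pow(Rational(-19456847869, 140146), -1), -255339) = Add(Rational(-140146, 19456847869), -255339) = Rational(-4968092078162737, 19456847869)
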